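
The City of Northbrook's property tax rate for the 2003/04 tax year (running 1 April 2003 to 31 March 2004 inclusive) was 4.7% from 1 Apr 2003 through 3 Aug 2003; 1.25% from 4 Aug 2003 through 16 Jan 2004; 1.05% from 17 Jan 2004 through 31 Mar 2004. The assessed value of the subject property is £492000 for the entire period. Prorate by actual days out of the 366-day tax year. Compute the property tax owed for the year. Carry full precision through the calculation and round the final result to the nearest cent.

£11745.49

1 Apr – 3 Aug 2003: 125 days at 4.7% → £492000 × 4.7% × 125/366 = £7897.5410
4 Aug 2003 – 16 Jan 2004: 166 days at 1.25% → £492000 × 1.25% × 166/366 = £2789.3443
17 Jan – 31 Mar 2004: 75 days at 1.05% → £492000 × 1.05% × 75/366 = £1058.6066
Total = £11745.4918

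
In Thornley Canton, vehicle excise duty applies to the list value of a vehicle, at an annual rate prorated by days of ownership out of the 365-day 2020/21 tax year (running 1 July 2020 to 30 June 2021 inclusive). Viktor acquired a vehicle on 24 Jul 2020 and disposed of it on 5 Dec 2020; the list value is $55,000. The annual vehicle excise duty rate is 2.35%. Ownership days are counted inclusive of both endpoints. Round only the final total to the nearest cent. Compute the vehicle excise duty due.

$478.05

Days held (24 Jul – 5 Dec 2020): 135 out of 365
Tax = $55,000 × 2.35% × 135/365 = $478.0479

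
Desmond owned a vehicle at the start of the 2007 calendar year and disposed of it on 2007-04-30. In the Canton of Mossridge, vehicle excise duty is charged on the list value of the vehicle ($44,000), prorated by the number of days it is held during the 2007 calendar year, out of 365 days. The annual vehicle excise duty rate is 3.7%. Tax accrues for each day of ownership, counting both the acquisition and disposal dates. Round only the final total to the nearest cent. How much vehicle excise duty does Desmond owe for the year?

Days held (2007-01-01 to 2007-04-30): 120 out of 365
Tax = $44,000 × 3.7% × 120/365 = $535.2329

$535.23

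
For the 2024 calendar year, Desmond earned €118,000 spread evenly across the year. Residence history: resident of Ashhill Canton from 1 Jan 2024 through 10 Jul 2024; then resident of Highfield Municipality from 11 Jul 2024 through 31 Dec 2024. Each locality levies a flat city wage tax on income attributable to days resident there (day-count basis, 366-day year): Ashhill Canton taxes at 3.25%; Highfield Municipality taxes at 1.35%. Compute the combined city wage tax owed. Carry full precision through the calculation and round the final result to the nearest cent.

Ashhill Canton, 1 Jan – 10 Jul 2024: 192 days → €118,000 × 3.25% × 192/366 = €2,011.8033
Highfield Municipality, 11 Jul – 31 Dec 2024: 174 days → €118,000 × 1.35% × 174/366 = €757.3279
Total = €2,769.1311

€2,769.13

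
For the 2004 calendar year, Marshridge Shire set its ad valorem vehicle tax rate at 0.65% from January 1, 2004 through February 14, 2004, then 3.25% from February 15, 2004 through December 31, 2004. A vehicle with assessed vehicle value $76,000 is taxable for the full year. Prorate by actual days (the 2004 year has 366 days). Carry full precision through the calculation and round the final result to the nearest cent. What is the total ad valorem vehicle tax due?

January 1 – February 14, 2004: 45 days at 0.65% → $76,000 × 0.65% × 45/366 = $60.7377
February 15 – December 31, 2004: 321 days at 3.25% → $76,000 × 3.25% × 321/366 = $2,166.3115
Total = $2,227.0492

$2,227.05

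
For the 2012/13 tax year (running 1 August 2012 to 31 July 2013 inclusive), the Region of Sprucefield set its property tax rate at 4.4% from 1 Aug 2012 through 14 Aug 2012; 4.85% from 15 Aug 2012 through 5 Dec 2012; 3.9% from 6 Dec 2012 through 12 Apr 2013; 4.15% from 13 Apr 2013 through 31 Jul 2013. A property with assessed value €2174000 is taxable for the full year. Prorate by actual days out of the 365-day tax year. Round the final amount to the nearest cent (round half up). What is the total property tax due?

1 Aug – 14 Aug 2012: 14 days at 4.4% → €2174000 × 4.4% × 14/365 = €3668.9973
15 Aug – 5 Dec 2012: 113 days at 4.85% → €2174000 × 4.85% × 113/365 = €32642.7589
6 Dec 2012 – 12 Apr 2013: 128 days at 3.9% → €2174000 × 3.9% × 128/365 = €29733.1726
13 Apr – 31 Jul 2013: 110 days at 4.15% → €2174000 × 4.15% × 110/365 = €27189.8904
Total = €93234.8192

€93234.82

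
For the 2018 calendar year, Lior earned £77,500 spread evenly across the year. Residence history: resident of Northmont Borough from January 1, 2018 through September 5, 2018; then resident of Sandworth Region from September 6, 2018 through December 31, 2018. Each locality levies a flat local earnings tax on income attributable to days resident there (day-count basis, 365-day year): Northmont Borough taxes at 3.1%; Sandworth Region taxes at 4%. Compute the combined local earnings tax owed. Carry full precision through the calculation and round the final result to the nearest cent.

£2,626.08

Northmont Borough, January 1 – September 5, 2018: 248 days → £77,500 × 3.1% × 248/365 = £1,632.3836
Sandworth Region, September 6 – December 31, 2018: 117 days → £77,500 × 4% × 117/365 = £993.6986
Total = £2,626.0822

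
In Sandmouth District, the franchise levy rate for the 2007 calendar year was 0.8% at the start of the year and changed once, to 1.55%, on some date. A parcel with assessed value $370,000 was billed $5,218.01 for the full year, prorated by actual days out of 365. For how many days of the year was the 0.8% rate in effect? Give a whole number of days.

68 days

Let d = days at the first rate; then 365 − d days at the second rate.
$370,000 × [0.8%·d + 1.55%·(365−d)] / 365 = $5,218.01
Solving gives d = 68, so the new rate took effect on 10 Mar 2007.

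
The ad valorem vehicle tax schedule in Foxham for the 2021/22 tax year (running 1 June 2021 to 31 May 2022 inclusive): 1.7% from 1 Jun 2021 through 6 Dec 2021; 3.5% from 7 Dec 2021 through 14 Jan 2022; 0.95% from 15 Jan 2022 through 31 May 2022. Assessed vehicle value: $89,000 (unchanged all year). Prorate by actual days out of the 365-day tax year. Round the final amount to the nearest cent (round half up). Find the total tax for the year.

$1,433.63

1 Jun – 6 Dec 2021: 189 days at 1.7% → $89,000 × 1.7% × 189/365 = $783.4438
7 Dec 2021 – 14 Jan 2022: 39 days at 3.5% → $89,000 × 3.5% × 39/365 = $332.8356
15 Jan – 31 May 2022: 137 days at 0.95% → $89,000 × 0.95% × 137/365 = $317.3521
Total = $1,433.6315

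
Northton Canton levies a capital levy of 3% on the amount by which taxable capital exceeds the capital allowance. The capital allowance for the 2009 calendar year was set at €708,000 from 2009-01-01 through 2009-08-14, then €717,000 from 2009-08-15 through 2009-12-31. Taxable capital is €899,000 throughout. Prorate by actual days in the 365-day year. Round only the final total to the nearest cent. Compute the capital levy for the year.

€5,627.18

2009-01-01 to 2009-08-14: 226 days, exemption €708,000 → (€899,000 − €708,000) × 3% × 226/365 = €3,547.8904
2009-08-15 to 2009-12-31: 139 days, exemption €717,000 → (€899,000 − €717,000) × 3% × 139/365 = €2,079.2877
Total = €5,627.1781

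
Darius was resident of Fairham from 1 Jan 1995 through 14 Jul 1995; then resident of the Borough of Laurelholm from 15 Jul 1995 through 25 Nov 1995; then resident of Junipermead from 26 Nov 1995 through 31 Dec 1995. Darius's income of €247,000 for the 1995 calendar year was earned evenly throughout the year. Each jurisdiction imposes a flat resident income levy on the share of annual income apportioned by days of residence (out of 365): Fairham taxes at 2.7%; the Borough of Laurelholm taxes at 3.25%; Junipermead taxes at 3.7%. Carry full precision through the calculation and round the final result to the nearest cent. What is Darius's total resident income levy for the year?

Fairham, 1 Jan – 14 Jul 1995: 195 days → €247,000 × 2.7% × 195/365 = €3,562.8904
The Borough of Laurelholm, 15 Jul – 25 Nov 1995: 134 days → €247,000 × 3.25% × 134/365 = €2,947.0822
Junipermead, 26 Nov – 31 Dec 1995: 36 days → €247,000 × 3.7% × 36/365 = €901.3808
Total = €7,411.3534

€7,411.35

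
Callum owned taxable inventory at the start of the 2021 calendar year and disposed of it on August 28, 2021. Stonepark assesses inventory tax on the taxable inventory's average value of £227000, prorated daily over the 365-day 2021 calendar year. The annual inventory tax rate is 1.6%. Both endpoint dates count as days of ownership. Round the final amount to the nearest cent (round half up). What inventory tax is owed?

Days held (January 1 – August 28, 2021): 240 out of 365
Tax = £227000 × 1.6% × 240/365 = £2388.1644

£2388.16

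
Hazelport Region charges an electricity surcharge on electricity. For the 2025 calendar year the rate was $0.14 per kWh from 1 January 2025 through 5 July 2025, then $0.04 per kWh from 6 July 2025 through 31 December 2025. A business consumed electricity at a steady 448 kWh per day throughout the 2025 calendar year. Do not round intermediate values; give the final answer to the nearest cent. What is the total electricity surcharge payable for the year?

$14,873.60

1 January – 5 July 2025: 186 days × 448 kWh/day = 83,328 kWh at $0.14/kWh → $11,665.92
6 July – 31 December 2025: 179 days × 448 kWh/day = 80,192 kWh at $0.04/kWh → $3,207.68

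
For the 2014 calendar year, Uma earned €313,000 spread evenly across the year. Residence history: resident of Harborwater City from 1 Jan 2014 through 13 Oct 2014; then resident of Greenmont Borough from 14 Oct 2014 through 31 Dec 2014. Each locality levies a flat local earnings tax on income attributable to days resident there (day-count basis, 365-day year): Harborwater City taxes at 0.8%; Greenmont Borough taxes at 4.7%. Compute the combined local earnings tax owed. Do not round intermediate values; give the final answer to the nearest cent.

€5,146.06

Harborwater City, 1 Jan – 13 Oct 2014: 286 days → €313,000 × 0.8% × 286/365 = €1,962.0384
Greenmont Borough, 14 Oct – 31 Dec 2014: 79 days → €313,000 × 4.7% × 79/365 = €3,184.0247
Total = €5,146.0630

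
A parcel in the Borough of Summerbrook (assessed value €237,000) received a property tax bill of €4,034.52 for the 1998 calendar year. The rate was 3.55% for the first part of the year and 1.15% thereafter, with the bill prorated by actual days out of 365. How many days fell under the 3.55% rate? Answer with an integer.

84 days

Let d = days at the first rate; then 365 − d days at the second rate.
€237,000 × [3.55%·d + 1.15%·(365−d)] / 365 = €4,034.52
Solving gives d = 84, so the new rate took effect on 26 Mar 1998.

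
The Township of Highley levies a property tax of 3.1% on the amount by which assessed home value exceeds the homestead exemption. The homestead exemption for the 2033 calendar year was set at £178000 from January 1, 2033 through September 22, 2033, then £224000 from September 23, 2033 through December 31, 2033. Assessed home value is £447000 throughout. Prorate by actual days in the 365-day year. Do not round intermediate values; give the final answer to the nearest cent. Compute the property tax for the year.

£7948.32

January 1 – September 22, 2033: 265 days, exemption £178000 → (£447000 − £178000) × 3.1% × 265/365 = £6054.3425
September 23 – December 31, 2033: 100 days, exemption £224000 → (£447000 − £224000) × 3.1% × 100/365 = £1893.9726
Total = £7948.3151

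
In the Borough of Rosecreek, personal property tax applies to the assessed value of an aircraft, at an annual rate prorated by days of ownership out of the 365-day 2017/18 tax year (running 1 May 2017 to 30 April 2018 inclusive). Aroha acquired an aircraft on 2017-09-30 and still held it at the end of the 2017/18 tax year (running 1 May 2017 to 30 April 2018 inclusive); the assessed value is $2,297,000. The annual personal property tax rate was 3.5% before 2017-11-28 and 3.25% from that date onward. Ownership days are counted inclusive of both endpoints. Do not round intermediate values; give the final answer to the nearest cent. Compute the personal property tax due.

$44,492.58

2017-09-30 to 2017-11-27: 59 days at 3.5% → $2,297,000 × 3.5% × 59/365 = $12,995.3562
2017-11-28 to 2018-04-30: 154 days at 3.25% → $2,297,000 × 3.25% × 154/365 = $31,497.2192
Total = $44,492.5753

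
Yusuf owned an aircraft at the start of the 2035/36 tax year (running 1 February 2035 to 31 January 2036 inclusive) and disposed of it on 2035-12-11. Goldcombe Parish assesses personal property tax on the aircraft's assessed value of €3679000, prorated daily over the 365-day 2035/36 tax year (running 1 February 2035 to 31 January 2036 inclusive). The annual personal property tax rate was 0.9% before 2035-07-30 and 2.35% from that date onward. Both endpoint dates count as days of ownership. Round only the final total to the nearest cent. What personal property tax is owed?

€48215.06

2035-02-01 to 2035-07-29: 179 days at 0.9% → €3679000 × 0.9% × 179/365 = €16237.9973
2035-07-30 to 2035-12-11: 135 days at 2.35% → €3679000 × 2.35% × 135/365 = €31977.0616
Total = €48215.0589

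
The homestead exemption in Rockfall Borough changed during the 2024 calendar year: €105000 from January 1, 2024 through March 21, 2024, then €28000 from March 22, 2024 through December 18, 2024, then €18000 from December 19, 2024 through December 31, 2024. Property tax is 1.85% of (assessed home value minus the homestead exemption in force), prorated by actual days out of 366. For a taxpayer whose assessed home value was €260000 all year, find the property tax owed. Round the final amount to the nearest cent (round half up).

January 1 – March 21, 2024: 81 days, exemption €105000 → (€260000 − €105000) × 1.85% × 81/366 = €634.6107
March 22 – December 18, 2024: 272 days, exemption €28000 → (€260000 − €28000) × 1.85% × 272/366 = €3189.6831
December 19 – December 31, 2024: 13 days, exemption €18000 → (€260000 − €18000) × 1.85% × 13/366 = €159.0191
Total = €3983.3128

€3983.31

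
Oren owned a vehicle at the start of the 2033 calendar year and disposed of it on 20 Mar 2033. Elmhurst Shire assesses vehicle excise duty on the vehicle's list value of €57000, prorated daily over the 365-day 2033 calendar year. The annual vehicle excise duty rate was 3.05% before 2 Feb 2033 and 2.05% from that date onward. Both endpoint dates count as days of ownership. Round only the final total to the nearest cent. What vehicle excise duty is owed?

1 Jan – 1 Feb 2033: 32 days at 3.05% → €57000 × 3.05% × 32/365 = €152.4164
2 Feb – 20 Mar 2033: 47 days at 2.05% → €57000 × 2.05% × 47/365 = €150.4644
Total = €302.8808

€302.88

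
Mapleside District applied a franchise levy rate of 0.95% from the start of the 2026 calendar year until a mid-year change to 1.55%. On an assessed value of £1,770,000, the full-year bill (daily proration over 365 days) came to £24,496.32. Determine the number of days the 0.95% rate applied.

Let d = days at the first rate; then 365 − d days at the second rate.
£1,770,000 × [0.95%·d + 1.55%·(365−d)] / 365 = £24,496.32
Solving gives d = 101, so the new rate took effect on 12 April 2026.

101 days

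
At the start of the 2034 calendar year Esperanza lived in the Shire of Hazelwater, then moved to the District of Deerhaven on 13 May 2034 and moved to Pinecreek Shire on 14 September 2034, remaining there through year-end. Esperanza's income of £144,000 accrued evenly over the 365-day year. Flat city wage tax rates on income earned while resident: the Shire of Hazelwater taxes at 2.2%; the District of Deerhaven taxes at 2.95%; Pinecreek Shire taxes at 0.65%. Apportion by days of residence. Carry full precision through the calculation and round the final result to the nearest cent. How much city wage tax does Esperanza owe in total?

£2,868.36

The Shire of Hazelwater, 1 January – 12 May 2034: 132 days → £144,000 × 2.2% × 132/365 = £1,145.6877
The District of Deerhaven, 13 May – 13 September 2034: 124 days → £144,000 × 2.95% × 124/365 = £1,443.1562
Pinecreek Shire, 14 September – 31 December 2034: 109 days → £144,000 × 0.65% × 109/365 = £279.5178
Total = £2,868.3616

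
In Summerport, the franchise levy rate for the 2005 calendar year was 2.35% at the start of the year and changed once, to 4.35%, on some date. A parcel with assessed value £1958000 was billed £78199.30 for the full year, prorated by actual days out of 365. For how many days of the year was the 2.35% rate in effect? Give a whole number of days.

65 days

Let d = days at the first rate; then 365 − d days at the second rate.
£1958000 × [2.35%·d + 4.35%·(365−d)] / 365 = £78199.30
Solving gives d = 65, so the new rate took effect on 7 Mar 2005.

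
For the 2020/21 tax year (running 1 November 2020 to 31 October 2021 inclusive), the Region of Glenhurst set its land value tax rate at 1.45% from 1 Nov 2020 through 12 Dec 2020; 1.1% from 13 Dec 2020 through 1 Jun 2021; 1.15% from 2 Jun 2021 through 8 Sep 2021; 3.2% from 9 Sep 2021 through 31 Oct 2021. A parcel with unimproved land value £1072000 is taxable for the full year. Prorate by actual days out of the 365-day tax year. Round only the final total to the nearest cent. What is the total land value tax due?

£15637.98

1 Nov – 12 Dec 2020: 42 days at 1.45% → £1072000 × 1.45% × 42/365 = £1788.6247
13 Dec 2020 – 1 Jun 2021: 171 days at 1.1% → £1072000 × 1.1% × 171/365 = £5524.4712
2 Jun – 8 Sep 2021: 99 days at 1.15% → £1072000 × 1.15% × 99/365 = £3343.7589
9 Sep – 31 Oct 2021: 53 days at 3.2% → £1072000 × 3.2% × 53/365 = £4981.1288
Total = £15637.9836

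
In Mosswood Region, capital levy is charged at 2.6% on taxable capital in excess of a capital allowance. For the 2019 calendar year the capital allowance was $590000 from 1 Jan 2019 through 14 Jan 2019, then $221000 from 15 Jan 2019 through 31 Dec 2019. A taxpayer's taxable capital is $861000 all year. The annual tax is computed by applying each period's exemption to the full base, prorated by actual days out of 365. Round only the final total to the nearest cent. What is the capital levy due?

$16272.01

1 Jan – 14 Jan 2019: 14 days, exemption $590000 → ($861000 − $590000) × 2.6% × 14/365 = $270.2575
15 Jan – 31 Dec 2019: 351 days, exemption $221000 → ($861000 − $221000) × 2.6% × 351/365 = $16001.7534
Total = $16272.0110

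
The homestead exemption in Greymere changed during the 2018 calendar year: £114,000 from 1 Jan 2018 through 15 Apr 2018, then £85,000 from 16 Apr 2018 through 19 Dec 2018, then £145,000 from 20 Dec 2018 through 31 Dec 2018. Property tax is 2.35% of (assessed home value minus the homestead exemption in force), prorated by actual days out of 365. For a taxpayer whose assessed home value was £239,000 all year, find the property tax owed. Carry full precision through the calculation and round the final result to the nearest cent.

£3,376.60

1 Jan – 15 Apr 2018: 105 days, exemption £114,000 → (£239,000 − £114,000) × 2.35% × 105/365 = £845.0342
16 Apr – 19 Dec 2018: 248 days, exemption £85,000 → (£239,000 − £85,000) × 2.35% × 248/365 = £2,458.9370
20 Dec – 31 Dec 2018: 12 days, exemption £145,000 → (£239,000 − £145,000) × 2.35% × 12/365 = £72.6247
Total = £3,376.5959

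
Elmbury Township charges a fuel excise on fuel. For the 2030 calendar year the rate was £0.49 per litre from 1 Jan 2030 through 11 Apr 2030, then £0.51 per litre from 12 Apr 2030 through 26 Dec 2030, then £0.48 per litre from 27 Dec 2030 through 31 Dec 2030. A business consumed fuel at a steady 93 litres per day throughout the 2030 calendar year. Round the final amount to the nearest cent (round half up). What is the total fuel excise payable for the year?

£17,110.14

1 Jan – 11 Apr 2030: 101 days × 93 litres/day = 9,393 litres at £0.49/litre → £4,602.57
12 Apr – 26 Dec 2030: 259 days × 93 litres/day = 24,087 litres at £0.51/litre → £12,284.37
27 Dec – 31 Dec 2030: 5 days × 93 litres/day = 465 litres at £0.48/litre → £223.20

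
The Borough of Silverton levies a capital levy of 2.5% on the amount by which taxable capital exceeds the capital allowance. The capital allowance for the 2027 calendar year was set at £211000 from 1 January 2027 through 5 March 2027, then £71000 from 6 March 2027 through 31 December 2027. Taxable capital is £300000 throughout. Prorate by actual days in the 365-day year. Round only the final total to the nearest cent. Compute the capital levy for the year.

1 January – 5 March 2027: 64 days, exemption £211000 → (£300000 − £211000) × 2.5% × 64/365 = £390.1370
6 March – 31 December 2027: 301 days, exemption £71000 → (£300000 − £71000) × 2.5% × 301/365 = £4721.1644
Total = £5111.3014

£5111.30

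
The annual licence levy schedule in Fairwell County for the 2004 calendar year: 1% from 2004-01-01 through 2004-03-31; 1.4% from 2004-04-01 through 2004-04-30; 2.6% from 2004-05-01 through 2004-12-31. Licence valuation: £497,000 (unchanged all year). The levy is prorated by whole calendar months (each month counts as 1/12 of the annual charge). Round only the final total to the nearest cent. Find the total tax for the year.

£10,437.00

2004-01-01 to 2004-03-31: 3 months at 1% → £497,000 × 1% × 3/12 = £1,242.5000
2004-04-01 to 2004-04-30: 1 month at 1.4% → £497,000 × 1.4% × 1/12 = £579.8333
2004-05-01 to 2004-12-31: 8 months at 2.6% → £497,000 × 2.6% × 8/12 = £8,614.6667
Total = £10,437.0000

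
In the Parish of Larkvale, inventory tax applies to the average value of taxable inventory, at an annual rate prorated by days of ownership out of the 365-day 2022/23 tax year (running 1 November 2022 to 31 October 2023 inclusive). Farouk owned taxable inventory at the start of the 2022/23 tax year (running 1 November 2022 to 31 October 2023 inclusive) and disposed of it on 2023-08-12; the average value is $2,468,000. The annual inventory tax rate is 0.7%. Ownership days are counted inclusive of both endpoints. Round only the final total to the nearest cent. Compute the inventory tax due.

Days held (2022-11-01 to 2023-08-12): 285 out of 365
Tax = $2,468,000 × 0.7% × 285/365 = $13,489.4795

$13,489.48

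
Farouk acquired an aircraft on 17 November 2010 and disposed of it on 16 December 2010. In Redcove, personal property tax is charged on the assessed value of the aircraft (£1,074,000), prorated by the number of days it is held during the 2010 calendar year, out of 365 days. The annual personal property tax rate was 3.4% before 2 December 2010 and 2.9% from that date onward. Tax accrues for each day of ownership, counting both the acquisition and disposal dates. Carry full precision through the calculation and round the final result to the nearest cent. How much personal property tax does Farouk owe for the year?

17 November – 1 December 2010: 15 days at 3.4% → £1,074,000 × 3.4% × 15/365 = £1,500.6575
2 December – 16 December 2010: 15 days at 2.9% → £1,074,000 × 2.9% × 15/365 = £1,279.9726
Total = £2,780.6301

£2,780.63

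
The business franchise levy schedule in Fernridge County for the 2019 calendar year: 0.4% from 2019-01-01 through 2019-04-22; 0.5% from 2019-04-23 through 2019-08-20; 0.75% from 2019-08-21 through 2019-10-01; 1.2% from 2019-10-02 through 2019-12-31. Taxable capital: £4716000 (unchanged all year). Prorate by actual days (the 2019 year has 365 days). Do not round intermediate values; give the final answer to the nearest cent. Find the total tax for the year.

2019-01-01 to 2019-04-22: 112 days at 0.4% → £4716000 × 0.4% × 112/365 = £5788.4055
2019-04-23 to 2019-08-20: 120 days at 0.5% → £4716000 × 0.5% × 120/365 = £7752.3288
2019-08-21 to 2019-10-01: 42 days at 0.75% → £4716000 × 0.75% × 42/365 = £4069.9726
2019-10-02 to 2019-12-31: 91 days at 1.2% → £4716000 × 1.2% × 91/365 = £14109.2384
Total = £31719.9452

£31719.95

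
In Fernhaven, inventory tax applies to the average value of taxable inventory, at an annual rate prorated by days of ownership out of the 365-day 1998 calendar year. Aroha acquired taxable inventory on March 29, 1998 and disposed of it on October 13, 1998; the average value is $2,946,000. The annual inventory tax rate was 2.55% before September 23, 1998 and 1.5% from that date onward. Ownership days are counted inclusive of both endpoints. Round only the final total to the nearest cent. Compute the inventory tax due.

March 29 – September 22, 1998: 178 days at 2.55% → $2,946,000 × 2.55% × 178/365 = $36,635.3260
September 23 – October 13, 1998: 21 days at 1.5% → $2,946,000 × 1.5% × 21/365 = $2,542.4384
Total = $39,177.7644

$39,177.76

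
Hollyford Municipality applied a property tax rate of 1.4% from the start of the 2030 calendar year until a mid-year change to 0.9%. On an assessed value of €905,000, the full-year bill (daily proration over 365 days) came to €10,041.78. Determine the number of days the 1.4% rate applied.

Let d = days at the first rate; then 365 − d days at the second rate.
€905,000 × [1.4%·d + 0.9%·(365−d)] / 365 = €10,041.78
Solving gives d = 153, so the new rate took effect on 3 Jun 2030.

153 days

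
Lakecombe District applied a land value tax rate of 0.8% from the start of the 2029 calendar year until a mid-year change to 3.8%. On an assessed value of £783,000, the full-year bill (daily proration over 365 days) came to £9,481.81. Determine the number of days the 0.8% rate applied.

315 days

Let d = days at the first rate; then 365 − d days at the second rate.
£783,000 × [0.8%·d + 3.8%·(365−d)] / 365 = £9,481.81
Solving gives d = 315, so the new rate took effect on 12 Nov 2029.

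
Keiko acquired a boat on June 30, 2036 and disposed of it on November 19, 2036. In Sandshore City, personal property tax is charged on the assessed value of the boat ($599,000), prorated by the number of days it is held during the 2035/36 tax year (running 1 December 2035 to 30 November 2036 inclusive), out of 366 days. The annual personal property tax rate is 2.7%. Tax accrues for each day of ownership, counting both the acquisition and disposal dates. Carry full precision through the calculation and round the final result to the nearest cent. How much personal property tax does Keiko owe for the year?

Days held (June 30 – November 19, 2036): 143 out of 366
Tax = $599,000 × 2.7% × 143/366 = $6,318.9590

$6,318.96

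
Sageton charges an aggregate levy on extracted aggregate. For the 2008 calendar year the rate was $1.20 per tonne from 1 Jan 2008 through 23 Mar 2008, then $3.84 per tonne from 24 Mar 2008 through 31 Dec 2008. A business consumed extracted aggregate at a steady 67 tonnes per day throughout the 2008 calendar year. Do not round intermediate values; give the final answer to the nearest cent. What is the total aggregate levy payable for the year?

1 Jan – 23 Mar 2008: 83 days × 67 tonnes/day = 5,561 tonnes at $1.20/tonne → $6,673.20
24 Mar – 31 Dec 2008: 283 days × 67 tonnes/day = 18,961 tonnes at $3.84/tonne → $72,810.24

$79,483.44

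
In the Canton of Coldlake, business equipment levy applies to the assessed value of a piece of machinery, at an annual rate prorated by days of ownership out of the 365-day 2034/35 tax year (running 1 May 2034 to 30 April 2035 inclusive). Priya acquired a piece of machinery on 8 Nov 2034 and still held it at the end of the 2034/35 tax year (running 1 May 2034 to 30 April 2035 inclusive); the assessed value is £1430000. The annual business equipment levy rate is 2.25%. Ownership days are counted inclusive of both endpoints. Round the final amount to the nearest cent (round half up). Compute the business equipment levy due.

Days held (8 Nov 2034 – 30 Apr 2035): 174 out of 365
Tax = £1430000 × 2.25% × 174/365 = £15338.2192

£15338.22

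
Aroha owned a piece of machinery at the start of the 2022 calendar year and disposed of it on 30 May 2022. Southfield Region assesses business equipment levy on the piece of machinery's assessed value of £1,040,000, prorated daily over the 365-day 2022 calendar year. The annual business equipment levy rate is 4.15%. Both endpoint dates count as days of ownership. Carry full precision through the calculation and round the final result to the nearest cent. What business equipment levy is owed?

£17,736.99

Days held (1 Jan – 30 May 2022): 150 out of 365
Tax = £1,040,000 × 4.15% × 150/365 = £17,736.9863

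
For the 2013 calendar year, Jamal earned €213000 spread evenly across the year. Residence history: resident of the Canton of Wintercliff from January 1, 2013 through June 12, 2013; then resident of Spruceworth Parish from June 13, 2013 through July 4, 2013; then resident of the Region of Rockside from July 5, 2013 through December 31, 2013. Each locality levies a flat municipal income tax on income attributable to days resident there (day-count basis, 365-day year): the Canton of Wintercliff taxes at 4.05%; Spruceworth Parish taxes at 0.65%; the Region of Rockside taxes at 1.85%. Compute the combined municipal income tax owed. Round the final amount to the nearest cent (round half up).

The Canton of Wintercliff, January 1 – June 12, 2013: 163 days → €213000 × 4.05% × 163/365 = €3852.3822
Spruceworth Parish, June 13 – July 4, 2013: 22 days → €213000 × 0.65% × 22/365 = €83.4493
The Region of Rockside, July 5 – December 31, 2013: 180 days → €213000 × 1.85% × 180/365 = €1943.2603
Total = €5879.0918

€5879.09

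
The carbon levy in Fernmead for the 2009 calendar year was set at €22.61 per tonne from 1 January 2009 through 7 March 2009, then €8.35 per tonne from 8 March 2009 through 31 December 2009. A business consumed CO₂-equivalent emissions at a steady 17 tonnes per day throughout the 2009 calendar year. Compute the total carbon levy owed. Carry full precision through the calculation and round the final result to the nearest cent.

€67811.47

1 January – 7 March 2009: 66 days × 17 tonnes/day = 1,122 tonnes at €22.61/tonne → €25368.42
8 March – 31 December 2009: 299 days × 17 tonnes/day = 5,083 tonnes at €8.35/tonne → €42443.05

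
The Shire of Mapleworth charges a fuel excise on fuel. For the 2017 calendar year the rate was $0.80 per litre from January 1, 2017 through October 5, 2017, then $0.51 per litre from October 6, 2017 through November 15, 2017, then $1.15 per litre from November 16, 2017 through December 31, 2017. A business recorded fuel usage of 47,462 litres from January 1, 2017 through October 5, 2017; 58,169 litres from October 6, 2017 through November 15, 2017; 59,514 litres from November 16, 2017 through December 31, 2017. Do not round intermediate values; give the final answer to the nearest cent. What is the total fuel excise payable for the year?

$136,076.89

January 1 – October 5, 2017: 47,462 litres at $0.80/litre → $37,969.60
October 6 – November 15, 2017: 58,169 litres at $0.51/litre → $29,666.19
November 16 – December 31, 2017: 59,514 litres at $1.15/litre → $68,441.10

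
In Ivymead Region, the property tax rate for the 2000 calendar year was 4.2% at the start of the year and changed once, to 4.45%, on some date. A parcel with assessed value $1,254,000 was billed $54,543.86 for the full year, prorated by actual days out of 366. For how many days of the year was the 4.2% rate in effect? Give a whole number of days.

Let d = days at the first rate; then 366 − d days at the second rate.
$1,254,000 × [4.2%·d + 4.45%·(366−d)] / 366 = $54,543.86
Solving gives d = 147, so the new rate took effect on 27 May 2000.

147 days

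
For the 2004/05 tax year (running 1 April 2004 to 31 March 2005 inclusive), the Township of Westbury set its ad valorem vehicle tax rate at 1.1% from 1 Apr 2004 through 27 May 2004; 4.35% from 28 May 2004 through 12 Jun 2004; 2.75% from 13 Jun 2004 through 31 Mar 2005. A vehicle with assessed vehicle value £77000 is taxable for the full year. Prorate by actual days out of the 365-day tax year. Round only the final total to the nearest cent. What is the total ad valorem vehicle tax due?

1 Apr – 27 May 2004: 57 days at 1.1% → £77000 × 1.1% × 57/365 = £132.2712
28 May – 12 Jun 2004: 16 days at 4.35% → £77000 × 4.35% × 16/365 = £146.8274
13 Jun 2004 – 31 Mar 2005: 292 days at 2.75% → £77000 × 2.75% × 292/365 = £1694.0000
Total = £1973.0986

£1973.10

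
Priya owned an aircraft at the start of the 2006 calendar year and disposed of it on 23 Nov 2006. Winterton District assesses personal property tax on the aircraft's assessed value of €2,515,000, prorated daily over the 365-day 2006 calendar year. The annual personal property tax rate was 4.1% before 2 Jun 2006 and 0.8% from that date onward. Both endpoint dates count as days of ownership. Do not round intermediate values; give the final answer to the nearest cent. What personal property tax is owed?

1 Jan – 1 Jun 2006: 152 days at 4.1% → €2,515,000 × 4.1% × 152/365 = €42,941.0411
2 Jun – 23 Nov 2006: 175 days at 0.8% → €2,515,000 × 0.8% × 175/365 = €9,646.5753
Total = €52,587.6164

€52,587.62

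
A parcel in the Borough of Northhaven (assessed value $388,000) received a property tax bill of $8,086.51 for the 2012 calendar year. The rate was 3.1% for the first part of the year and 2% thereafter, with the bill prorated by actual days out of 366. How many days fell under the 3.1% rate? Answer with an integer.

Let d = days at the first rate; then 366 − d days at the second rate.
$388,000 × [3.1%·d + 2%·(366−d)] / 366 = $8,086.51
Solving gives d = 28, so the new rate took effect on January 29, 2012.

28 days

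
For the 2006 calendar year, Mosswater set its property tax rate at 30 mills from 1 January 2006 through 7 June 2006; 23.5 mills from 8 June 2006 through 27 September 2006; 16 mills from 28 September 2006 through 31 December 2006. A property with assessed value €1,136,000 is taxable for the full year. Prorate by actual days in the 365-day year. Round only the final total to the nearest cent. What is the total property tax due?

1 January – 7 June 2006: 158 days at 30 mills → €1,136,000 × 3% × 158/365 = €14,752.4384
8 June – 27 September 2006: 112 days at 23.5 mills → €1,136,000 × 2.35% × 112/365 = €8,191.6493
28 September – 31 December 2006: 95 days at 16 mills → €1,136,000 × 1.6% × 95/365 = €4,730.7397
Total = €27,674.8274

€27,674.83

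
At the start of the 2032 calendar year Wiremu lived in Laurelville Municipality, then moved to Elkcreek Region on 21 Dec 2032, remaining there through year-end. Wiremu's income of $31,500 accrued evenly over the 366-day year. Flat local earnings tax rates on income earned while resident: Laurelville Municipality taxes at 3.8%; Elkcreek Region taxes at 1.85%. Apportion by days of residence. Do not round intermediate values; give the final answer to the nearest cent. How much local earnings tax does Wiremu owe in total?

Laurelville Municipality, 1 Jan – 20 Dec 2032: 355 days → $31,500 × 3.8% × 355/366 = $1,161.0246
Elkcreek Region, 21 Dec – 31 Dec 2032: 11 days → $31,500 × 1.85% × 11/366 = $17.5143
Total = $1,178.5389

$1,178.54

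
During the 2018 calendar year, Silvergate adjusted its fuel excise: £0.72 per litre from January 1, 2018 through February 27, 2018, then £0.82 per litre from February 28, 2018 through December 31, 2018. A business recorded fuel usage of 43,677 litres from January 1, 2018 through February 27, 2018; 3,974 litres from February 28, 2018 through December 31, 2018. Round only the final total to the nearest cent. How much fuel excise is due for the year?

January 1 – February 27, 2018: 43,677 litres at £0.72/litre → £31,447.44
February 28 – December 31, 2018: 3,974 litres at £0.82/litre → £3,258.68

£34,706.12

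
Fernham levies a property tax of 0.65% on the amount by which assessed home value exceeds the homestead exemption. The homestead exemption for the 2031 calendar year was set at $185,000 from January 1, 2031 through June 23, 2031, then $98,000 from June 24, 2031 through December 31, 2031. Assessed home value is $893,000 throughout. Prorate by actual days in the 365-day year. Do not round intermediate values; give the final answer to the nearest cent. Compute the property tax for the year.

$4,897.92

January 1 – June 23, 2031: 174 days, exemption $185,000 → ($893,000 − $185,000) × 0.65% × 174/365 = $2,193.8301
June 24 – December 31, 2031: 191 days, exemption $98,000 → ($893,000 − $98,000) × 0.65% × 191/365 = $2,704.0890
Total = $4,897.9192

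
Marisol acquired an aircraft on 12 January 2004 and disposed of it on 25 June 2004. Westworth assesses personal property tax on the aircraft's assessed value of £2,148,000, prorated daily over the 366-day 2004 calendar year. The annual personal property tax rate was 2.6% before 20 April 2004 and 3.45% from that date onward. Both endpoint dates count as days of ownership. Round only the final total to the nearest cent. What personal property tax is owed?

12 January – 19 April 2004: 99 days at 2.6% → £2,148,000 × 2.6% × 99/366 = £15,106.4262
20 April – 25 June 2004: 67 days at 3.45% → £2,148,000 × 3.45% × 67/366 = £13,565.8525
Total = £28,672.2787

£28,672.28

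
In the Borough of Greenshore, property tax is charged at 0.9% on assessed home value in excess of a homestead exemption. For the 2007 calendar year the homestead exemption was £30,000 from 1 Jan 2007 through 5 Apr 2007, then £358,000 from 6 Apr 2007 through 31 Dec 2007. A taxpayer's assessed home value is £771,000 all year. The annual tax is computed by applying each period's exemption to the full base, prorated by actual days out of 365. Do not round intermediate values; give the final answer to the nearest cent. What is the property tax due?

£4,485.33

1 Jan – 5 Apr 2007: 95 days, exemption £30,000 → (£771,000 − £30,000) × 0.9% × 95/365 = £1,735.7671
6 Apr – 31 Dec 2007: 270 days, exemption £358,000 → (£771,000 − £358,000) × 0.9% × 270/365 = £2,749.5616
Total = £4,485.3288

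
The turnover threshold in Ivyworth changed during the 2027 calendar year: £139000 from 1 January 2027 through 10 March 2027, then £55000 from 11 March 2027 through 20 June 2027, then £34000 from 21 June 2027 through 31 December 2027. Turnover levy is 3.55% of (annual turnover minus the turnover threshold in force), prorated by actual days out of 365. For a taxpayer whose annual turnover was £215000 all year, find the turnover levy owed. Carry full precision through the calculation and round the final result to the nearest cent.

1 January – 10 March 2027: 69 days, exemption £139000 → (£215000 − £139000) × 3.55% × 69/365 = £510.0329
11 March – 20 June 2027: 102 days, exemption £55000 → (£215000 − £55000) × 3.55% × 102/365 = £1587.2877
21 June – 31 December 2027: 194 days, exemption £34000 → (£215000 − £34000) × 3.55% × 194/365 = £3415.1973
Total = £5512.5178

£5512.52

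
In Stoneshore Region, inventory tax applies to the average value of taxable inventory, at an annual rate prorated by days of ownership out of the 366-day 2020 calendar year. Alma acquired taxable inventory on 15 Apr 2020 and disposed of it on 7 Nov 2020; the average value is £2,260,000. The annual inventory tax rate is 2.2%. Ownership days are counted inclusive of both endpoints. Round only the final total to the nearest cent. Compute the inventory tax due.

Days held (15 Apr – 7 Nov 2020): 207 out of 366
Tax = £2,260,000 × 2.2% × 207/366 = £28,120.3279

£28,120.33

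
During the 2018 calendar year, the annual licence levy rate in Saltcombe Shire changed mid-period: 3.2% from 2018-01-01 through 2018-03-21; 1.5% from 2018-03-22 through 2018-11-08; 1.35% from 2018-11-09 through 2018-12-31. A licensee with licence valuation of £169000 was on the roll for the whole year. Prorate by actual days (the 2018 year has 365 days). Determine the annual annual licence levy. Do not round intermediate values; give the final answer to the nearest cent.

£3127.89

2018-01-01 to 2018-03-21: 80 days at 3.2% → £169000 × 3.2% × 80/365 = £1185.3151
2018-03-22 to 2018-11-08: 232 days at 1.5% → £169000 × 1.5% × 232/365 = £1611.2877
2018-11-09 to 2018-12-31: 53 days at 1.35% → £169000 × 1.35% × 53/365 = £331.2863
Total = £3127.8890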